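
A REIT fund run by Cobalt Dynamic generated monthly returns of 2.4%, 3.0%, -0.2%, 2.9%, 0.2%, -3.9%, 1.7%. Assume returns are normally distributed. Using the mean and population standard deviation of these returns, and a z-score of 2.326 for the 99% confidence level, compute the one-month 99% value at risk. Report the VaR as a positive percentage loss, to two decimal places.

4.41

r̄ = (2.4 + 3 − 0.2 + 2.9 + 0.2 − 3.9 + 1.7) / 7 = 6.10 / 7 = 0.8714%
Population std dev = √[36.0343 / 7] = 2.2689%
VaR = −(r̄ − z·σ) = −(0.8714 − 2.326 × 2.2689) = −(-4.4061) = 4.4061%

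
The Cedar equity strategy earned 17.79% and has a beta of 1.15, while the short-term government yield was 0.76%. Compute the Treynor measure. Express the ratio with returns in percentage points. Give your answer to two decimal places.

Treynor = (Rp − Rf) / β = (17.79% − 0.76%) / 1.15 = 17.03 / 1.15 = 14.8087

14.81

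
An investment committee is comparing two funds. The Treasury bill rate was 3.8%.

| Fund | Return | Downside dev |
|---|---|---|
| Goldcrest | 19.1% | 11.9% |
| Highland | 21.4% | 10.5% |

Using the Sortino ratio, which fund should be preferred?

Goldcrest: Sortino ratio = (19.1% − 3.8%) / 11.9% = 1.286
Highland: Sortino ratio = (21.4% − 3.8%) / 10.5% = 1.676
Highest: Highland (1.676).

Highland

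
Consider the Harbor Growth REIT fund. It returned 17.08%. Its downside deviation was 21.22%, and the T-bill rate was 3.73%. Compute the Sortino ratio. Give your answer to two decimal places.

Sortino = (Rp − Rf) / σd = (17.08% − 3.73%) / 21.22% = 13.35% / 21.22% = 0.6291

0.63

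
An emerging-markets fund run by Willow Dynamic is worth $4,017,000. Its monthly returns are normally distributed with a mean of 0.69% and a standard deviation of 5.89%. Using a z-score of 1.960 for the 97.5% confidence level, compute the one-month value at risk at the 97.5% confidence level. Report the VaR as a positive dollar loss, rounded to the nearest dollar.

Return at the 97.5% tail: μ − z·σ = 0.69% − 1.960 × 5.89% = 0.69 − 11.5444 = -10.8544%
VaR = −(-10.8544%) × $4,017,000 = 10.8544% × $4,017,000 = $436,021

$436,021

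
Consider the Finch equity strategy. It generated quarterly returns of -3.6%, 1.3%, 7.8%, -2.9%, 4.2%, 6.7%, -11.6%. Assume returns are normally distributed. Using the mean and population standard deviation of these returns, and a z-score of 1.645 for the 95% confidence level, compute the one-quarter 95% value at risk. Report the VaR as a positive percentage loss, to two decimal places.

10.14

μ = (-3.6 + 1.3 + 7.8 − 2.9 + 4.2 + 6.7 − 11.6) / 7 = 1.90 / 7 = 0.2714%
Population std dev = √[280.4743 / 7] = 6.3299%
VaR = −(μ − z·σ) = −(0.2714 − 1.645 × 6.3299) = −(-10.1413) = 10.1413%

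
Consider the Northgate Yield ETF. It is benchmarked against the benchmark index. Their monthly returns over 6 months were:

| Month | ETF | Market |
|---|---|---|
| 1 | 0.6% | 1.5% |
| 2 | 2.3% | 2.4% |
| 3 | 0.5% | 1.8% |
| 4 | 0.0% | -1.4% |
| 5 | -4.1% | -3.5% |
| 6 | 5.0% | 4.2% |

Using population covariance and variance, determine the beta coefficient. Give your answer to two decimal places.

1.00

r̄p = 0.7167%,  r̄m = 0.8333%
Cov = Σ(rp − r̄p)(rm − r̄m) / 6 = 6.5144
Var(rm) = Σ(rm − r̄m)² / 6 = 6.4889
β = Cov / Var = 6.5144 / 6.4889 = 1.0039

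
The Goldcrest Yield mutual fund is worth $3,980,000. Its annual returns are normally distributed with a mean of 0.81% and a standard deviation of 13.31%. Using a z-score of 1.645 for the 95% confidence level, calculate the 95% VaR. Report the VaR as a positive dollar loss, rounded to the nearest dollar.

$839,181

Return at the 95% tail: μ − z·σ = 0.81% − 1.645 × 13.31% = 0.81 − 21.89495 = -21.08495%
VaR = −(-21.08495%) × $3,980,000 = 21.08495% × $3,980,000 = $839,181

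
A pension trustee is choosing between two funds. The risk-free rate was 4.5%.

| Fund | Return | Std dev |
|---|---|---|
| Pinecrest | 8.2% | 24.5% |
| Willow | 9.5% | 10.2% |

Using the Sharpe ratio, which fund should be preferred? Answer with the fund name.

Willow

Pinecrest: Sharpe ratio = (8.2% − 4.5%) / 24.5% = 0.151
Willow: Sharpe ratio = (9.5% − 4.5%) / 10.2% = 0.490
Highest: Willow (0.490).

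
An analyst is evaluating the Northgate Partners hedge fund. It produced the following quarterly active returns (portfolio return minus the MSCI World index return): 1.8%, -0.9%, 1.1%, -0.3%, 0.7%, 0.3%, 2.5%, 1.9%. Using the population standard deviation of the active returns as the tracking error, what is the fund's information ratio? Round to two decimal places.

0.81

r̄ = (1.8 − 0.9 + 1.1 − 0.3 + 0.7 + 0.3 + 2.5 + 1.9) / 8 = 7.10 / 8 = 0.8875%
Σ(r − r̄)² = 9.4888; population σ = √(9.4888/8) = 1.0891%
IR = r̄ / tracking error = 0.8875 / 1.0891 = 0.8149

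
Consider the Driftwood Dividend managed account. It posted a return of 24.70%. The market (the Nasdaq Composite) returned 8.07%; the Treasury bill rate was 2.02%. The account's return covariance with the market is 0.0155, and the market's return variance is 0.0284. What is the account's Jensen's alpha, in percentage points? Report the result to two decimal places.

β = Cov / Var = 0.0155 / 0.0284 = 0.5458
E[R] = Rf + β(Rm − Rf) = 2.02% + 0.5458 × (8.07% − 2.02%) = 5.3221%
α = Rp − E[R] = 24.70% − 5.3221% = 19.3779

19.38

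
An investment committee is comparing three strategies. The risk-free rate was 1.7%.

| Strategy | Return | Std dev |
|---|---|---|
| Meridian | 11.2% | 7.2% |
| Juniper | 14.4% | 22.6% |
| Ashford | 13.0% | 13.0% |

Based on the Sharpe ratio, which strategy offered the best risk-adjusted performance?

Meridian

Meridian: Sharpe ratio = (11.2% − 1.7%) / 7.2% = 1.319
Juniper: Sharpe ratio = (14.4% − 1.7%) / 22.6% = 0.562
Ashford: Sharpe ratio = (13.0% − 1.7%) / 13.0% = 0.869
Highest: Meridian (1.319).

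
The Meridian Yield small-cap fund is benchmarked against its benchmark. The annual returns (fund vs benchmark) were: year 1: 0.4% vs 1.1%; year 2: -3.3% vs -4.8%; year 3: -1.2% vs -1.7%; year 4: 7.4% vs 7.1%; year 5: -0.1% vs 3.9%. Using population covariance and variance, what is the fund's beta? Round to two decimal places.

0.77

r̄p = 0.6400%,  r̄m = 1.1200%
Cov = Σ(rp − r̄p)(rm − r̄m) / 5 = 13.3772
Var(rm) = Σ(rm − r̄m)² / 5 = 17.2976
β = Cov / Var = 13.3772 / 17.2976 = 0.7734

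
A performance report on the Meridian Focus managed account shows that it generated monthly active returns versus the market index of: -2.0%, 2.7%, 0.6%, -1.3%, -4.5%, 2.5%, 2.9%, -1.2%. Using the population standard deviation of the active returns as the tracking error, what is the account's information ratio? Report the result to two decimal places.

r̄ = (-2 + 2.7 + 0.6 − 1.3 − 4.5 + 2.5 + 2.9 − 1.2) / 8 = -0.0375%
Σ(r − r̄)² = (-2 − (-0.0375))² + (2.7 − (-0.0375))² + (0.6 − (-0.0375))² + … = 49.6788
σ = √[49.6788 / 8] = 2.4920%
IR = r̄ / tracking error = -0.0375 / 2.4920 = -0.0150

-0.02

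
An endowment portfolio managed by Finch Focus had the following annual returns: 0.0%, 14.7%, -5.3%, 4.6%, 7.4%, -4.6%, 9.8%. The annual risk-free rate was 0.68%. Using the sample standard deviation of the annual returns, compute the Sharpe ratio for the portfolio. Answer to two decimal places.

0.42

μ = (0 + 14.7 − 5.3 + 4.6 + 7.4 − 4.6 + 9.8) / 7 = 3.8000%
Σ(r − μ)² = (0 − 3.8000)² + (14.7 − 3.8000)² + (-5.3 − 3.8000)² + … = 336.2200
sample σ = √(336.2200 / 6) = √56.0367 = 7.4858%
Sharpe = (μ − rf) / σ = (3.8000 − 0.68) / 7.4858 = 3.1200 / 7.4858 = 0.4168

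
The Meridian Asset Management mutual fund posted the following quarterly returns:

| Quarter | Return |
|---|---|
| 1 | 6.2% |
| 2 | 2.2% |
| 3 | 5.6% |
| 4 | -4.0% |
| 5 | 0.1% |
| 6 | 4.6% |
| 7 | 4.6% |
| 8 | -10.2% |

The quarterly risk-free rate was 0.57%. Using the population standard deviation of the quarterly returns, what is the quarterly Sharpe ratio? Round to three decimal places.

r̄ = (6.2 + 2.2 + 5.6 − 4 + 0.1 + 4.6 + 4.6 − 10.2) / 8 = 9.10 / 8 = 1.1375%
Σ(r − r̄)² = (6.2 − 1.1375)² + (2.2 − 1.1375)² + … = 226.6588
population σ = √(226.6588 / 8) = √28.3324 = 5.3228%
Sharpe = (r̄ − rf) / σ = (1.1375 − 0.57) / 5.3228 = 0.5675 / 5.3228 = 0.1066

0.107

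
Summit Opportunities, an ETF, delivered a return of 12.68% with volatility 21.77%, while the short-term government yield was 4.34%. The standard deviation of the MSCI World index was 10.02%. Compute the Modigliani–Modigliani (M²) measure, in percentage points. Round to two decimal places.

Sharpe = (Rp − Rf) / σp = (12.68% − 4.34%) / 21.77% = 0.3831
M² = Rf + Sharpe × σm = 4.34% + 0.3831 × 10.02% = 8.1787%

8.18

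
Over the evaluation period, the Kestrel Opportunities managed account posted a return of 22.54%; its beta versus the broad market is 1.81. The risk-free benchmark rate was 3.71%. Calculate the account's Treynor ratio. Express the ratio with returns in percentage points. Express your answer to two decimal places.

Treynor = (Rp − Rf) / β = (22.54% − 3.71%) / 1.81 = 18.83 / 1.81 = 10.4033

10.40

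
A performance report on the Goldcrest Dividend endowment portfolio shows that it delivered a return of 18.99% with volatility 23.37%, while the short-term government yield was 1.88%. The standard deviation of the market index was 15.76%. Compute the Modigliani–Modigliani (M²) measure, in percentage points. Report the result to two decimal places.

13.42

Sharpe = (Rp − Rf) / σp = (18.99% − 1.88%) / 23.37% = 0.7321
M² = Rf + Sharpe × σm = 1.88% + 0.7321 × 15.76% = 13.4179%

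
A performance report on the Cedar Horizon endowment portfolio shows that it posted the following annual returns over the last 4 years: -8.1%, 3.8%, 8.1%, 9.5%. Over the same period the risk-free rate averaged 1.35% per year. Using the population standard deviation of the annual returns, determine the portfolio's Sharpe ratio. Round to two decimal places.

0.29

Mean return r̄ = 13.30 / 4 = 3.3250%
Σ(r − r̄)² = 191.6875; population σ = √(191.6875/4) = 6.9226%
Sharpe = (r̄ − rf) / σ = (3.3250 − 1.35) / 6.9226 = 1.9750 / 6.9226 = 0.2853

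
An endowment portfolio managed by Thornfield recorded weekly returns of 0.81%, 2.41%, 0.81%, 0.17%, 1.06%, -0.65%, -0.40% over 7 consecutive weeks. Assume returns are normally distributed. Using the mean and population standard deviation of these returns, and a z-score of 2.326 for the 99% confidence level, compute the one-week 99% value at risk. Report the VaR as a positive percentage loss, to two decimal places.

1.61

Mean return r̄ = 4.210 / 7 = 0.6014%
Population std dev = √[6.3233 / 7] = 0.9504%
VaR = −(r̄ − z·σ) = −(0.6014 − 2.326 × 0.9504) = −(-1.6092) = 1.6092%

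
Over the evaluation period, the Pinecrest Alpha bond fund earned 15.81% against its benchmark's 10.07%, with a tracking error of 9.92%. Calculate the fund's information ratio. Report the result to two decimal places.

0.58

IR = (Rp − Rb) / TE = (15.81% − 10.07%) / 9.92% = 5.74% / 9.92% = 0.5786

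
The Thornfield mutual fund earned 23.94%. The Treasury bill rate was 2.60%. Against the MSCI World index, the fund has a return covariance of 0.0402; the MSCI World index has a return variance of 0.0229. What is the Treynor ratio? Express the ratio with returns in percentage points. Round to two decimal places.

β = Cov / Var = 0.0402 / 0.0229 = 1.7555
Treynor = (Rp − Rf) / β = (23.94% − 2.60%) / 1.7555 = 21.34 / 1.7555 = 12.1561

12.16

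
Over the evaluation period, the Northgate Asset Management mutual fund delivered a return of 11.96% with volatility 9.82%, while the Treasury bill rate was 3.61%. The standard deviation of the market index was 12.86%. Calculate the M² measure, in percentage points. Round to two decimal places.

Sharpe = (Rp − Rf) / σp = (11.96% − 3.61%) / 9.82% = 0.8503
M² = Rf + Sharpe × σm = 3.61% + 0.8503 × 12.86% = 14.5449%

14.54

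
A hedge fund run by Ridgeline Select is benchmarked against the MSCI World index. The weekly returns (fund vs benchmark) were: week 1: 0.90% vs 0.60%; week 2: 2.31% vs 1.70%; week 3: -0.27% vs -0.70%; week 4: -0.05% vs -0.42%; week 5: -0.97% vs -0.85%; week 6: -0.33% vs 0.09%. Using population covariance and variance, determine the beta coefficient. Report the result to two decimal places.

1.16

r̄p = 0.2650%,  r̄m = 0.0700%
Cov = Σ(rp − r̄p)(rm − r̄m) / 6 = 0.8934
Var(rm) = Σ(rm − r̄m)² / 6 = 0.7696
β = Cov / Var = 0.8934 / 0.7696 = 1.1609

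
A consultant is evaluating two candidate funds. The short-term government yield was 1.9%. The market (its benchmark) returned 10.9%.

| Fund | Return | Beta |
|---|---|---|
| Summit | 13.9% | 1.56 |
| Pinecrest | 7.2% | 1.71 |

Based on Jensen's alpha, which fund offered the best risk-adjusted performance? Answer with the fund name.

Summit: α = 13.9% − [1.9% + 1.56 × (10.9% − 1.9%)] = -2.040
Pinecrest: α = 7.2% − [1.9% + 1.71 × (10.9% − 1.9%)] = -10.090
Highest: Summit (-2.040).

Summit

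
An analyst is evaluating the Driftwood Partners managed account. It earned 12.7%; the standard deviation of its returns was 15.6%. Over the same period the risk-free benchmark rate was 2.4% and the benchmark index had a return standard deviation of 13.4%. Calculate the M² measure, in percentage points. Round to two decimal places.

Sharpe = (Rp − Rf) / σp = (12.7% − 2.4%) / 15.6% = 0.6603
M² = Rf + Sharpe × σm = 2.4% + 0.6603 × 13.4% = 11.2480%

11.25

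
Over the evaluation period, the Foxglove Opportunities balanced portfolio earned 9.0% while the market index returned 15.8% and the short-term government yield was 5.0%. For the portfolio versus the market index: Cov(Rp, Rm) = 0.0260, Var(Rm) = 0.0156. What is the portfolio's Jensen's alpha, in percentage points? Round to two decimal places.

β = Cov / Var = 0.0260 / 0.0156 = 1.6667
E[R] = Rf + β(Rm − Rf) = 5.0% + 1.6667 × (15.8% − 5.0%) = 23.0004%
α = Rp − E[R] = 9.0% − 23.0004% = -14.0004

-14.00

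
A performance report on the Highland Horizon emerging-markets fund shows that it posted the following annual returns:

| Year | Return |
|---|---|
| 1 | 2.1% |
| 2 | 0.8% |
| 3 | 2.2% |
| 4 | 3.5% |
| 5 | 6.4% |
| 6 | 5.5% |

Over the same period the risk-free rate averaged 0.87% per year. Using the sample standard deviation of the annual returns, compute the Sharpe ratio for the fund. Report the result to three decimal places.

1.180

Mean return r̄ = 20.50 / 6 = 3.4167%
Σ(r − r̄)² = (2.1 − 3.4167)² + (0.8 − 3.4167)² + … = 23.3083
sample σ = √(23.3083 / 5) = √4.6617 = 2.1591%
Sharpe = (r̄ − rf) / σ = (3.4167 − 0.87) / 2.1591 = 2.5467 / 2.1591 = 1.1795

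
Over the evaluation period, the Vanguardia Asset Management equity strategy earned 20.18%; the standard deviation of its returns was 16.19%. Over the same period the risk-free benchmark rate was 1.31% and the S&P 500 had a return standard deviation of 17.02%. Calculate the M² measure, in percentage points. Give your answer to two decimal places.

Sharpe = (Rp − Rf) / σp = (20.18% − 1.31%) / 16.19% = 1.1655
M² = Rf + Sharpe × σm = 1.31% + 1.1655 × 17.02% = 21.1468%

21.15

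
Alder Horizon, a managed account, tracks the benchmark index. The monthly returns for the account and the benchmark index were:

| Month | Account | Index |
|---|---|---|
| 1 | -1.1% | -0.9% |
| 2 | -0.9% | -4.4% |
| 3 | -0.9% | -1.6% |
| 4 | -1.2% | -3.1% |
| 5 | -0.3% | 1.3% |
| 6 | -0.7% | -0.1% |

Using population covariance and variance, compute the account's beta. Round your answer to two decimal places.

0.11

r̄p = -0.8500%,  r̄m = -1.4667%
Cov = Σ(rp − r̄p)(rm − r̄m) / 6 = 0.3850
Var(rm) = Σ(rm − r̄m)² / 6 = 3.5222
β = Cov / Var = 0.3850 / 3.5222 = 0.1093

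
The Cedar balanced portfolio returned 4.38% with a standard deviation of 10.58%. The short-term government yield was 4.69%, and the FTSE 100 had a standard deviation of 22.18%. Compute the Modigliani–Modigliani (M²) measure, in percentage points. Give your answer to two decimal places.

Sharpe = (Rp − Rf) / σp = (4.38% − 4.69%) / 10.58% = -0.0293
M² = Rf + Sharpe × σm = 4.69% + -0.0293 × 22.18% = 4.0401%

4.04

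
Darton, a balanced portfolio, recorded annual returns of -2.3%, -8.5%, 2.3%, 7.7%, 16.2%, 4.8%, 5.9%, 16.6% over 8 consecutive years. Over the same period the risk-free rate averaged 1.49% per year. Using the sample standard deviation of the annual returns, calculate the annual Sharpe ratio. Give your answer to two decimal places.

r̄ = (-2.3 − 8.5 + 2.3 + 7.7 + 16.2 + 4.8 + 5.9 + 16.6) / 8 = 5.3375%
Sample σ = √[Σ(r − r̄)² / 7] = √[510.0588 / 7] = √72.8655 = 8.5361%
Sharpe = (r̄ − rf) / σ = (5.3375 − 1.49) / 8.5361 = 3.8475 / 8.5361 = 0.4507

0.45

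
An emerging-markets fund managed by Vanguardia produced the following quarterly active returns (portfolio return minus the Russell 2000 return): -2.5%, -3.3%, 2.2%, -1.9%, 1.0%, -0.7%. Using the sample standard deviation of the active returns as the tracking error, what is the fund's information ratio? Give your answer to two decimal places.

-0.41

μ = (-2.5 − 3.3 + 2.2 − 1.9 + 1 − 0.7) / 6 = -5.20 / 6 = -0.8667%
Σ(r − μ)² = (-2.5 − (-0.8667))² + (-3.3 − (-0.8667))² + … = 22.5733
σ = √[22.5733 / 5] = 2.1248%
IR = μ / tracking error = -0.8667 / 2.1248 = -0.4079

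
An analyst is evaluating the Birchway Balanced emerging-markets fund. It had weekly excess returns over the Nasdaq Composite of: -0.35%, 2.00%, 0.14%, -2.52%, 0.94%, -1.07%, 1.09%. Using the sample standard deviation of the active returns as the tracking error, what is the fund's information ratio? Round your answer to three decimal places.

0.022

r̄ = (-0.35 + 2 + 0.14 − 2.52 + 0.94 − 1.07 + 1.09) / 7 = 0.0329%
Σ(r − r̄)² = (-0.35 − 0.0329)² + (2 − 0.0329)² + … = 13.7015
sample σ = √(13.7015 / 6) = √2.2836 = 1.5112%
IR = r̄ / tracking error = 0.0329 / 1.5112 = 0.0218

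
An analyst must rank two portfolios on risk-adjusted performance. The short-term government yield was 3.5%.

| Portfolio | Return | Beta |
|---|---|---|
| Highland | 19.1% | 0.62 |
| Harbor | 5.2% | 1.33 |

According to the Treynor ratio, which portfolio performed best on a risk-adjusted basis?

Highland: Treynor = (19.1% − 3.5%) / 0.62 = 25.161
Harbor: Treynor = (5.2% − 3.5%) / 1.33 = 1.278
Highest: Highland (25.161).

Highland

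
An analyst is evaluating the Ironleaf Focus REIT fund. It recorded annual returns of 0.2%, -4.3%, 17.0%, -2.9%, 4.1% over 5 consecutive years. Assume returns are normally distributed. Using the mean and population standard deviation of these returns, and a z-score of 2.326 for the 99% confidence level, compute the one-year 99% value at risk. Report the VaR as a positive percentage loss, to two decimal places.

Mean return r̄ = 14.10 / 5 = 2.8200%
Σ(r − r̄)² = (0.2 − 2.8200)² + (-4.3 − 2.8200)² + (17 − 2.8200)² + … = 292.9880
population σ = √(292.9880 / 5) = √58.5976 = 7.6549%
VaR = −(r̄ − z·σ) = −(2.8200 − 2.326 × 7.6549) = −(-14.9853) = 14.9853%

14.99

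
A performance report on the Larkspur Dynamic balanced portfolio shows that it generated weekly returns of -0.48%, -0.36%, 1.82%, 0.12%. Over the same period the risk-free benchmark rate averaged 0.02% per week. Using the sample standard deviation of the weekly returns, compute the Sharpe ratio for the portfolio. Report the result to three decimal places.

0.240

Mean return r̄ = 1.100 / 4 = 0.2750%
Σ(r − r̄)² = (-0.48 − 0.2750)² + (-0.36 − 0.2750)² + (1.82 − 0.2750)² + … = 3.3843
σ = √[3.3843 / 3] = 1.0621%
Sharpe = (r̄ − rf) / σ = (0.2750 − 0.02) / 1.0621 = 0.2550 / 1.0621 = 0.2401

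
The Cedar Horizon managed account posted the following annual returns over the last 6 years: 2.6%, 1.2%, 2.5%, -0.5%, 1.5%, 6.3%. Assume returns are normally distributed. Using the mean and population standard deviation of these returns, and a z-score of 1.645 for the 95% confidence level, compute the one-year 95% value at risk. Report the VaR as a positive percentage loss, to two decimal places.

1.15

Mean return μ = 13.60 / 6 = 2.2667%
Population std dev = √[25.8133 / 6] = 2.0742%
VaR = −(μ − z·σ) = −(2.2667 − 1.645 × 2.0742) = −(-1.1454) = 1.1454%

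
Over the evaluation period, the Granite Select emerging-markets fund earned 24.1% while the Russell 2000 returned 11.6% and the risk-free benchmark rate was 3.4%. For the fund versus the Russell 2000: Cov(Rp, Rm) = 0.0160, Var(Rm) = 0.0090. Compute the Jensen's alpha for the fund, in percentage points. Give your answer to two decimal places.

β = Cov / Var = 0.0160 / 0.0090 = 1.7778
E[R] = Rf + β(Rm − Rf) = 3.4% + 1.7778 × (11.6% − 3.4%) = 17.9780%
α = Rp − E[R] = 24.1% − 17.9780% = 6.1220

6.12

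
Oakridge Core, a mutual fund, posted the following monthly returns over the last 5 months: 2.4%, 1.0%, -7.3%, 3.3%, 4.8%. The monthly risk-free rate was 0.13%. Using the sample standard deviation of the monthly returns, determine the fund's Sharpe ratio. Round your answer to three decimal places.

Mean return μ = 4.20 / 5 = 0.8400%
Sample σ = √[Σ(r − μ)² / 4] = √[90.4520 / 4] = √22.6130 = 4.7553%
Sharpe = (μ − rf) / σ = (0.8400 − 0.13) / 4.7553 = 0.7100 / 4.7553 = 0.1493

0.149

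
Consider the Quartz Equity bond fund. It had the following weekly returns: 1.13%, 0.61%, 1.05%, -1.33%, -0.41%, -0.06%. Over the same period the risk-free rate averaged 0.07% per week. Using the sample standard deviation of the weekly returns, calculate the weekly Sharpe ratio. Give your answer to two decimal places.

r̄ = (1.13 + 0.61 + 1.05 − 1.33 − 0.41 − 0.06) / 6 = 0.990 / 6 = 0.1650%
Σ(r − r̄)² = 4.5288; sample σ = √(4.5288/5) = 0.9517%
Sharpe = (r̄ − rf) / σ = (0.1650 − 0.07) / 0.9517 = 0.0950 / 0.9517 = 0.0998

0.10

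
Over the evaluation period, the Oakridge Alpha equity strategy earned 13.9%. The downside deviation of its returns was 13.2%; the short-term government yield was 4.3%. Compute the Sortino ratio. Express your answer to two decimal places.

0.73

Sortino = (Rp − Rf) / σd = (13.9% − 4.3%) / 13.2% = 9.60% / 13.2% = 0.7273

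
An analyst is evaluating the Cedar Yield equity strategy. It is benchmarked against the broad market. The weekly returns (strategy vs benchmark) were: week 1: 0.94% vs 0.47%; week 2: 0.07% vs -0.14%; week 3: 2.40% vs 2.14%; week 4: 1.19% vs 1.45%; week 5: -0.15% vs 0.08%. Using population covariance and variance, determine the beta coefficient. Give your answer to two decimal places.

r̄p = 0.8900%,  r̄m = 0.8000%
Cov = Σ(rp − r̄p)(rm − r̄m) / 5 = 0.7443
Var(rm) = Σ(rm − r̄m)² / 5 = 0.7458
β = Cov / Var = 0.7443 / 0.7458 = 0.9980

1.00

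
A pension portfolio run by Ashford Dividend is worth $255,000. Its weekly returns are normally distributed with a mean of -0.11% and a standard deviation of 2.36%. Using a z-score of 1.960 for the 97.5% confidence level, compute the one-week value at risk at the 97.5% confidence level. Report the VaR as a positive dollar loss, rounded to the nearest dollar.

Return at the 97.5% tail: μ − z·σ = -0.11% − 1.960 × 2.36% = -0.11 − 4.6256 = -4.7356%
VaR = −(-4.7356%) × $255,000 = 4.7356% × $255,000 = $12,076

$12,076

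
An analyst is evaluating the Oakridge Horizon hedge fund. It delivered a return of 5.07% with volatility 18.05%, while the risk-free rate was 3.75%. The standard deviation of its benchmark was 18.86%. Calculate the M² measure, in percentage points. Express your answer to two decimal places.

Sharpe = (Rp − Rf) / σp = (5.07% − 3.75%) / 18.05% = 0.0731
M² = Rf + Sharpe × σm = 3.75% + 0.0731 × 18.86% = 5.1287%

5.13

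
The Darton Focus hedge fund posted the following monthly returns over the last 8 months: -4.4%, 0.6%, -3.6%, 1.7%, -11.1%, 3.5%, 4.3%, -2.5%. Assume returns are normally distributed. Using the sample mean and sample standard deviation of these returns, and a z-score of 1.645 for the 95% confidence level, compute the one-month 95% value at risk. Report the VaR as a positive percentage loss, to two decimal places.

9.76

Mean return r̄ = -11.50 / 8 = -1.4375%
Sample std dev = √[179.2388 / 7] = 5.0602%
VaR = −(r̄ − z·σ) = −(-1.4375 − 1.645 × 5.0602) = −(-9.7615) = 9.7615%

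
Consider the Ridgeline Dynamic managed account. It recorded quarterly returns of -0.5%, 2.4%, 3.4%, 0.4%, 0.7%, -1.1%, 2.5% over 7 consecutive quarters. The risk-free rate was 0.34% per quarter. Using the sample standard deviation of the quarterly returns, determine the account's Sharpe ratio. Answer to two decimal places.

r̄ = (-0.5 + 2.4 + 3.4 + 0.4 + 0.7 − 1.1 + 2.5) / 7 = 7.80 / 7 = 1.1143%
Σ(r − r̄)² = (-0.5 − 1.1143)² + (2.4 − 1.1143)² + … = 16.9886
sample σ = √(16.9886 / 6) = √2.8314 = 1.6827%
Sharpe = (r̄ − rf) / σ = (1.1143 − 0.34) / 1.6827 = 0.7743 / 1.6827 = 0.4602

0.46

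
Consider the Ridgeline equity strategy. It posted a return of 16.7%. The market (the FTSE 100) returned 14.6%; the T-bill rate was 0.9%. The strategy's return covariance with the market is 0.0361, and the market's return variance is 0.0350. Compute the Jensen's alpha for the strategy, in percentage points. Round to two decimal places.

1.67

β = Cov / Var = 0.0361 / 0.0350 = 1.0314
E[R] = Rf + β(Rm − Rf) = 0.9% + 1.0314 × (14.6% − 0.9%) = 15.0302%
α = Rp − E[R] = 16.7% − 15.0302% = 1.6698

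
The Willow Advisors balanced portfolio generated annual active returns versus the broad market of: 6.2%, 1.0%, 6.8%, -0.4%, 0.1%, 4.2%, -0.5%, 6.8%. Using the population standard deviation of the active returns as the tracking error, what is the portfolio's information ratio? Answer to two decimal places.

0.98

r̄ = (6.2 + 1 + 6.8 − 0.4 + 0.1 + 4.2 − 0.5 + 6.8) / 8 = 24.20 / 8 = 3.0250%
Σ(r − r̄)² = (6.2 − 3.0250)² + (1 − 3.0250)² + (6.8 − 3.0250)² + … = 76.7750
σ = √[76.7750 / 8] = 3.0979%
IR = r̄ / tracking error = 3.0250 / 3.0979 = 0.9765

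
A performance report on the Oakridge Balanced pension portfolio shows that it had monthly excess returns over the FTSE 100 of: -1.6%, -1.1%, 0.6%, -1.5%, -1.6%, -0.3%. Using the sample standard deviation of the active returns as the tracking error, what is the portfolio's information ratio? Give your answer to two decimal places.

-1.03

r̄ = (-1.6 − 1.1 + 0.6 − 1.5 − 1.6 − 0.3) / 6 = -5.50 / 6 = -0.9167%
Σ(r − r̄)² = (-1.6 − (-0.9167))² + (-1.1 − (-0.9167))² + … = 3.9883
sample σ = √(3.9883 / 5) = √0.7977 = 0.8931%
IR = r̄ / tracking error = -0.9167 / 0.8931 = -1.0264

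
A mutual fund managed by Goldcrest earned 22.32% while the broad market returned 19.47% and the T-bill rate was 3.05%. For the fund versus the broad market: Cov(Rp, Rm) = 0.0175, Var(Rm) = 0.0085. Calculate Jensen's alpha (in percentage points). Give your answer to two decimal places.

-14.54

β = Cov / Var = 0.0175 / 0.0085 = 2.0588
E[R] = Rf + β(Rm − Rf) = 3.05% + 2.0588 × (19.47% − 3.05%) = 36.8555%
α = Rp − E[R] = 22.32% − 36.8555% = -14.5355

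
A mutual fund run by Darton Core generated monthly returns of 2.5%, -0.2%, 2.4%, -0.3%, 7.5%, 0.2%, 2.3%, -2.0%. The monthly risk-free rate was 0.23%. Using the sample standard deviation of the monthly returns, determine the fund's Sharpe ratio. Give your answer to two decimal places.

0.46

r̄ = (2.5 − 0.2 + 2.4 − 0.3 + 7.5 + 0.2 + 2.3 − 2) / 8 = 12.40 / 8 = 1.5500%
Sample σ = √[Σ(r − r̄)² / 7] = √[58.5000 / 7] = √8.3571 = 2.8909%
Sharpe = (r̄ − rf) / σ = (1.5500 − 0.23) / 2.8909 = 1.3200 / 2.8909 = 0.4566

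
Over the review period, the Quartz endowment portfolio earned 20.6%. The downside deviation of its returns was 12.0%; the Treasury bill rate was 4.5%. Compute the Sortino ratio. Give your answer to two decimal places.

Sortino = (Rp − Rf) / σd = (20.6% − 4.5%) / 12.0% = 16.10% / 12.0% = 1.3417

1.34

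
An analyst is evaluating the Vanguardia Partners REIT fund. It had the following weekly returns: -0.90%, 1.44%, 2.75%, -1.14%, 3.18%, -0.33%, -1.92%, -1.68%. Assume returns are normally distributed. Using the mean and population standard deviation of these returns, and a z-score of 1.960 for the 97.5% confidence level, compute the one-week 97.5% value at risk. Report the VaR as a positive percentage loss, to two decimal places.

3.51

Mean return μ = 1.400 / 8 = 0.1750%
Population σ = √[Σ(r − μ)² / 8] = √[28.2308 / 8] = √3.5289 = 1.8785%
VaR = −(μ − z·σ) = −(0.1750 − 1.960 × 1.8785) = −(-3.5069) = 3.5069%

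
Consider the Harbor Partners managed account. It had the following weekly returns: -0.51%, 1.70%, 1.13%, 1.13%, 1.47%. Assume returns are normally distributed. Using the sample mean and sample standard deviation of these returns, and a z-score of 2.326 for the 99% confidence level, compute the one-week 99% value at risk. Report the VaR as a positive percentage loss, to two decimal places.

Mean return μ = 4.920 / 5 = 0.9840%
Σ(r − μ)² = 3.0235; sample σ = √(3.0235/4) = 0.8694%
VaR = −(μ − z·σ) = −(0.9840 − 2.326 × 0.8694) = −(-1.0382) = 1.0382%

1.04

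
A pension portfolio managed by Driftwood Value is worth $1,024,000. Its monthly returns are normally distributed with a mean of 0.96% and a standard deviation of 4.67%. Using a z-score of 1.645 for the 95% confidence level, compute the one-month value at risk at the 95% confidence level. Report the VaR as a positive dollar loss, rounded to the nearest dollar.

Return at the 95% tail: μ − z·σ = 0.96% − 1.645 × 4.67% = 0.96 − 7.68215 = -6.72215%
VaR = −(-6.72215%) × $1,024,000 = 6.72215% × $1,024,000 = $68,835

$68,835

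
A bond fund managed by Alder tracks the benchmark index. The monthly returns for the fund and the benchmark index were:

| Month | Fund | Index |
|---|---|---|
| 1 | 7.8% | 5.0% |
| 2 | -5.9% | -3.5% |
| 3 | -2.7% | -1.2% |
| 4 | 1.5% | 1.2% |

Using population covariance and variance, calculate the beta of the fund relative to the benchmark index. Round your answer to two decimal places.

1.63

r̄p = 0.1750%,  r̄m = 0.3750%
Cov = Σ(rp − r̄p)(rm − r̄m) / 4 = 16.1069
Var(rm) = Σ(rm − r̄m)² / 4 = 9.8919
β = Cov / Var = 16.1069 / 9.8919 = 1.6283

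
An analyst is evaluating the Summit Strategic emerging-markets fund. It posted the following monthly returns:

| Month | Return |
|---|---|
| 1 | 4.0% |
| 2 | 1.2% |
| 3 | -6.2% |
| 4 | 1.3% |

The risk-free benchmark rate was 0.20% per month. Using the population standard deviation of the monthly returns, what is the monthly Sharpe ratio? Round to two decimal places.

-0.03

Mean return r̄ = 0.30 / 4 = 0.0750%
Population std dev = √[57.5475 / 4] = 3.7930%
Sharpe = (r̄ − rf) / σ = (0.0750 − 0.2) / 3.7930 = -0.1250 / 3.7930 = -0.0330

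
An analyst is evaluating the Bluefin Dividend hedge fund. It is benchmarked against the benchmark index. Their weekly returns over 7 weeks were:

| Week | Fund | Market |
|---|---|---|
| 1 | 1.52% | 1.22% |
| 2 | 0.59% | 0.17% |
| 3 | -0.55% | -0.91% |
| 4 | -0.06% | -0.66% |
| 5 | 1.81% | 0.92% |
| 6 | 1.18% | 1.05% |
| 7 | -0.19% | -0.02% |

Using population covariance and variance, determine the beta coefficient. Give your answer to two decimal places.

r̄p = 0.6143%,  r̄m = 0.2529%
Cov = Σ(rp − r̄p)(rm − r̄m) / 7 = 0.6165
Var(rm) = Σ(rm − r̄m)² / 7 = 0.6118
β = Cov / Var = 0.6165 / 0.6118 = 1.0077

1.01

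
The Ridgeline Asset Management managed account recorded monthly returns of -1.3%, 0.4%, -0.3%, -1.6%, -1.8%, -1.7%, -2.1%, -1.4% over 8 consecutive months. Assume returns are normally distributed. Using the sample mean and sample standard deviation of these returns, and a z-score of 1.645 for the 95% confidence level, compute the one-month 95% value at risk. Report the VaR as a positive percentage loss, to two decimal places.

r̄ = (-1.3 + 0.4 − 0.3 − 1.6 − 1.8 − 1.7 − 2.1 − 1.4) / 8 = -9.80 / 8 = -1.2250%
Σ(r − r̄)² = (-1.3 − (-1.2250))² + (0.4 − (-1.2250))² + (-0.3 − (-1.2250))² + … = 4.9950
σ = √[4.9950 / 7] = 0.8447%
VaR = −(r̄ − z·σ) = −(-1.2250 − 1.645 × 0.8447) = −(-2.6145) = 2.6145%

2.61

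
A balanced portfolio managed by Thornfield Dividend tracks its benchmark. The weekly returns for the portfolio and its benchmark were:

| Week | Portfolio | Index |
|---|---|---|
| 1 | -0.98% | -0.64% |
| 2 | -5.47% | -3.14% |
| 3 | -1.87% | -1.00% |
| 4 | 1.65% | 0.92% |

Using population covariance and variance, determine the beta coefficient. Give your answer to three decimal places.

1.758

r̄p = -1.6675%,  r̄m = -0.9650%
Cov = Σ(rp − r̄p)(rm − r̄m) / 4 = 3.6886
Var(rm) = Σ(rm − r̄m)² / 4 = 2.0977
β = Cov / Var = 3.6886 / 2.0977 = 1.7584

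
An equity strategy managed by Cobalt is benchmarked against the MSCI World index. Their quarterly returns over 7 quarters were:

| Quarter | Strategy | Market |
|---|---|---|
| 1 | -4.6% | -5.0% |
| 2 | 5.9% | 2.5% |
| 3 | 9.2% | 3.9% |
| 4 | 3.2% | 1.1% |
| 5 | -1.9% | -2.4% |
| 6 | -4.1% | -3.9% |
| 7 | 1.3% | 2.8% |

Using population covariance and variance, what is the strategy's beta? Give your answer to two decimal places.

1.34

r̄p = 1.2857%,  r̄m = -0.1429%
Cov = Σ(rp − r̄p)(rm − r̄m) / 7 = 14.6608
Var(rm) = Σ(rm − r̄m)² / 7 = 10.9053
β = Cov / Var = 14.6608 / 10.9053 = 1.3444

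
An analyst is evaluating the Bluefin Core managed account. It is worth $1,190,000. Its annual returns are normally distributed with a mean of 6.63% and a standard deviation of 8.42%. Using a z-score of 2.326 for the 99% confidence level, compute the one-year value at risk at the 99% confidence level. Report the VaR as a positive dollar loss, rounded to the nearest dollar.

$154,164

Return at the 99% tail: μ − z·σ = 6.63% − 2.326 × 8.42% = 6.63 − 19.58492 = -12.95492%
VaR = −(-12.95492%) × $1,190,000 = 12.95492% × $1,190,000 = $154,164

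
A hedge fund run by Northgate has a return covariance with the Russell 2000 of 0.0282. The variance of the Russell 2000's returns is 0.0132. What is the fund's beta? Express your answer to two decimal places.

2.14

β = Cov(Rp, Rm) / Var(Rm) = 0.0282 / 0.0132 = 2.1364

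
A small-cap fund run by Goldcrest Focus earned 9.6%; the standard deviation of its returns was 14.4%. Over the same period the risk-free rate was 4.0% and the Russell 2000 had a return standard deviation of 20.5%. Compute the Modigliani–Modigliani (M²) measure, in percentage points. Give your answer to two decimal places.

Sharpe = (Rp − Rf) / σp = (9.6% − 4.0%) / 14.4% = 0.3889
M² = Rf + Sharpe × σm = 4.0% + 0.3889 × 20.5% = 11.9725%

11.97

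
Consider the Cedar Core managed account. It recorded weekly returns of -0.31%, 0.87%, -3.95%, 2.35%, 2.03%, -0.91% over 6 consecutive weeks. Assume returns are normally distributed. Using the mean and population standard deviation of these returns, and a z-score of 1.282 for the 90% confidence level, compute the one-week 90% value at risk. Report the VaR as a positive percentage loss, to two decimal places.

μ = (-0.31 + 0.87 − 3.95 + 2.35 + 2.03 − 0.91) / 6 = 0.0133%
Σ(r − μ)² = (-0.31 − 0.0133)² + (0.87 − 0.0133)² + … = 26.9259
σ = √[26.9259 / 6] = 2.1184%
VaR = −(μ − z·σ) = −(0.0133 − 1.282 × 2.1184) = −(-2.7025) = 2.7025%

2.70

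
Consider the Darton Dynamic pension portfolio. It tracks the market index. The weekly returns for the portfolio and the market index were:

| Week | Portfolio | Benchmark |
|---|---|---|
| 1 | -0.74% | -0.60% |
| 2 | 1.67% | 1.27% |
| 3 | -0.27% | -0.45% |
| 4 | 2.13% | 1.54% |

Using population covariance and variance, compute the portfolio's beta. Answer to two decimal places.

r̄p = 0.6975%,  r̄m = 0.4400%
Cov = Σ(rp − r̄p)(rm − r̄m) / 4 = 1.1848
Var(rm) = Σ(rm − r̄m)² / 4 = 0.9432
β = Cov / Var = 1.1848 / 0.9432 = 1.2561

1.26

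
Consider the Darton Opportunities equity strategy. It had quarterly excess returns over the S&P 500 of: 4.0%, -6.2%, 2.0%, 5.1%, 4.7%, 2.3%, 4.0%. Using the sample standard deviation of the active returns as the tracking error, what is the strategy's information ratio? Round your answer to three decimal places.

0.581

Mean return r̄ = 15.90 / 7 = 2.2714%
Σ(r − r̄)² = 91.7143; sample σ = √(91.7143/6) = 3.9097%
IR = r̄ / tracking error = 2.2714 / 3.9097 = 0.5810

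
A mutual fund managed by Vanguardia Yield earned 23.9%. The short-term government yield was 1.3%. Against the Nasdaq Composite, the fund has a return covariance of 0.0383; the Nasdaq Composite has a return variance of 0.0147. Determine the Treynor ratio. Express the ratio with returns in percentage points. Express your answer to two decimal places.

β = Cov / Var = 0.0383 / 0.0147 = 2.6054
Treynor = (Rp − Rf) / β = (23.9% − 1.3%) / 2.6054 = 22.60 / 2.6054 = 8.6743

8.67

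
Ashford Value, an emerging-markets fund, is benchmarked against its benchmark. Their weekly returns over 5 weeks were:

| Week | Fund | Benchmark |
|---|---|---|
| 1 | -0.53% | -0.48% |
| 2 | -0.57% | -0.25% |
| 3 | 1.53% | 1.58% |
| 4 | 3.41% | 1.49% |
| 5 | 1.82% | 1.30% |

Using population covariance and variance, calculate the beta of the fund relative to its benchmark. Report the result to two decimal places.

r̄p = 1.1320%,  r̄m = 0.7280%
Cov = Σ(rp − r̄p)(rm − r̄m) / 5 = 1.2281
Var(rm) = Σ(rm − r̄m)² / 5 = 0.8099
β = Cov / Var = 1.2281 / 0.8099 = 1.5164

1.52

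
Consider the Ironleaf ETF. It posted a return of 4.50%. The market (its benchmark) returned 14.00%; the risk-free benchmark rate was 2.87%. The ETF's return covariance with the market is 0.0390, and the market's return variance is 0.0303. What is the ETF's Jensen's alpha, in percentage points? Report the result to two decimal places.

-12.70

β = Cov / Var = 0.0390 / 0.0303 = 1.2871
E[R] = Rf + β(Rm − Rf) = 2.87% + 1.2871 × (14.00% − 2.87%) = 17.1954%
α = Rp − E[R] = 4.50% − 17.1954% = -12.6954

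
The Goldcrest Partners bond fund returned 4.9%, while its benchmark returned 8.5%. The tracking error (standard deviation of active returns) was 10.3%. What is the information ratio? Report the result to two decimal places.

-0.35

IR = (Rp − Rb) / TE = (4.9% − 8.5%) / 10.3% = -3.60% / 10.3% = -0.3495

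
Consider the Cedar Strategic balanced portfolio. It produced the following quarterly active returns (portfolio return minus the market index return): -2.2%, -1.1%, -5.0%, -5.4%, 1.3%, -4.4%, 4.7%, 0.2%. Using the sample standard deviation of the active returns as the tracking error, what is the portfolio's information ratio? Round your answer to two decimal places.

-0.43

μ = (-2.2 − 1.1 − 5 − 5.4 + 1.3 − 4.4 + 4.7 + 0.2) / 8 = -11.90 / 8 = -1.4875%
Σ(r − μ)² = 85.6888; sample σ = √(85.6888/7) = 3.4988%
IR = μ / tracking error = -1.4875 / 3.4988 = -0.4251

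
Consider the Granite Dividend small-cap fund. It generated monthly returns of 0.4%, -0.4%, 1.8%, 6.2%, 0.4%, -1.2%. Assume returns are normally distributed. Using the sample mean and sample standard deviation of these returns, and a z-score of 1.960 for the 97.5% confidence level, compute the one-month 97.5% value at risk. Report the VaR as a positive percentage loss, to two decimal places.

3.98

r̄ = (0.4 − 0.4 + 1.8 + 6.2 + 0.4 − 1.2) / 6 = 1.2000%
Sample std dev = √[34.9600 / 5] = 2.6442%
VaR = −(r̄ − z·σ) = −(1.2000 − 1.960 × 2.6442) = −(-3.9826) = 3.9826%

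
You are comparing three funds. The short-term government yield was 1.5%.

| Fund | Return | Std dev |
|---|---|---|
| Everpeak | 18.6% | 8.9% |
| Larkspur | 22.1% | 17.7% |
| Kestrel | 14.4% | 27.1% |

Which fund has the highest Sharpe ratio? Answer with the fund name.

Everpeak

Everpeak: Sharpe ratio = (18.6% − 1.5%) / 8.9% = 1.921
Larkspur: Sharpe ratio = (22.1% − 1.5%) / 17.7% = 1.164
Kestrel: Sharpe ratio = (14.4% − 1.5%) / 27.1% = 0.476
Highest: Everpeak (1.921).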